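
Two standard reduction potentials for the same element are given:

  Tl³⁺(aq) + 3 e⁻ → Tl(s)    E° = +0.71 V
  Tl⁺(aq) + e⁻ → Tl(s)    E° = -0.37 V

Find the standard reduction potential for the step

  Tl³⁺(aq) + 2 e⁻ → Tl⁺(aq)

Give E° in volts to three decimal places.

Sequential free energies add, so n₃E°₃ = n₁E°₁ + n₂E°₂.
With n₃ = 3, and the known step contributing 1×(-0.37) V, the unknown satisfies 2·E° = 3×(+0.71) − 1×(-0.37) = +2.500.
E° = +2.500 / 2 = +1.250 V.

+1.250 V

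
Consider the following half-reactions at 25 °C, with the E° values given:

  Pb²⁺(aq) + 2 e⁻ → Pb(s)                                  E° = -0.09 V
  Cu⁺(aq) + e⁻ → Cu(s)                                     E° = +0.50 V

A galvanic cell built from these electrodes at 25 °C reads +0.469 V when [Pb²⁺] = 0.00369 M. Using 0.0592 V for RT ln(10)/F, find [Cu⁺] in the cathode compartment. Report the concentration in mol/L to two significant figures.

0.00055 M

Cu⁺/Cu is the cathode, Pb²⁺/Pb the anode: E°cell = +0.59 V, n = 2.
Overall reaction: 2 Cu⁺(aq) + Pb(s) → 2 Cu(s) + Pb²⁺(aq); Q = [Pb²⁺]^1/[Cu⁺]^2.
From E = E° − (0.0592/n) log Q: log Q = (E° − E)·n/0.0592 = (+0.59 − (+0.469))·2/0.0592 = 4.0878.
So 2·log[Cu⁺] = 1·log(0.00369) − log Q = -2.4330 − (4.0878) = -6.5208; log[Cu⁺] = -6.5208 / 2 = -3.2604; [Cu⁺] = 10^(-3.2604) ≈ 0.00055 M.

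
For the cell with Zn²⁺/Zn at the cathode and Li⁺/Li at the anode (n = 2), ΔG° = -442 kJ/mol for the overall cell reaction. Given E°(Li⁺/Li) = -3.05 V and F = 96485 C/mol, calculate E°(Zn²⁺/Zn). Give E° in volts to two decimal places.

E°cell = −ΔG°/(nF) = −(-442×10³)/((2)(96485)) = +2.291 V.
Since Zn²⁺/Zn is the cathode and Li⁺/Li the anode, E°cell = E°(Zn²⁺/Zn) − E°(Li⁺/Li).
So E°(Zn²⁺/Zn) = E°cell + E°(Li⁺/Li) = +2.291 + (-3.05) = -0.76 V.

-0.76 V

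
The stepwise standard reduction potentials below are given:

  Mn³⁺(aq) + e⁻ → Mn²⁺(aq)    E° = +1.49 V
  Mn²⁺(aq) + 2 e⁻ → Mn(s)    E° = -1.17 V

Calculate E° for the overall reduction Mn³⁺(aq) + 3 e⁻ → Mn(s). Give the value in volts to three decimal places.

Since ΔG° = −nFE° is additive over sequential reductions, n₃E°₃ = n₁E°₁ + n₂E°₂.
E°₃ = (1×+1.49 + 2×-1.17) / 3 = (-0.850) / 3 = -0.283 V.
E° values themselves are not directly additive — weighting by electron count is essential.

-0.283 V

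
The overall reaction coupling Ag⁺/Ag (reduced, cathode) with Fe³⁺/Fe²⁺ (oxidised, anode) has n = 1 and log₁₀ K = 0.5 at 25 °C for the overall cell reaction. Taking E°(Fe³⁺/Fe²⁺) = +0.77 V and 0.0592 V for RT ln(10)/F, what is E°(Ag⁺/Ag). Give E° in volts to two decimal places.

+0.80 V

E°cell = (0.0592/n)·log K = (0.0592/1)(0.5) = +0.030 V.
Since Ag⁺/Ag is the cathode and Fe³⁺/Fe²⁺ the anode, E°cell = E°(Ag⁺/Ag) − E°(Fe³⁺/Fe²⁺).
So E°(Ag⁺/Ag) = E°cell + E°(Fe³⁺/Fe²⁺) = +0.030 + (+0.77) = +0.80 V.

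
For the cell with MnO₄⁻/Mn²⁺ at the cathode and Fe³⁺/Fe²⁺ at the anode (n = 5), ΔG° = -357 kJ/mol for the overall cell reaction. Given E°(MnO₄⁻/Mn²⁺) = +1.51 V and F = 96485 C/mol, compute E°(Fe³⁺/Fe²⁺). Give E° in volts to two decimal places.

+0.77 V

E°cell = −ΔG°/(nF) = −(-357×10³)/((5)(96485)) = +0.740 V.
Since MnO₄⁻/Mn²⁺ is the cathode and Fe³⁺/Fe²⁺ the anode, E°cell = E°(MnO₄⁻/Mn²⁺) − E°(Fe³⁺/Fe²⁺).
So E°(Fe³⁺/Fe²⁺) = E°(MnO₄⁻/Mn²⁺) − E°cell = (+1.51) − (+0.740) = +0.77 V.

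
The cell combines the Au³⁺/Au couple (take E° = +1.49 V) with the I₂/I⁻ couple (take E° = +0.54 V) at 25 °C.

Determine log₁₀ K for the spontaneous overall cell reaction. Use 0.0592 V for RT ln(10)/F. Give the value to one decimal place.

Cathode: Au³⁺/Au; anode: I₂/I⁻. E°cell = +0.95 V, n = 6.
log K = nE°cell / 0.0592 = (6)(+0.95) / 0.0592 = 96.3.

96.3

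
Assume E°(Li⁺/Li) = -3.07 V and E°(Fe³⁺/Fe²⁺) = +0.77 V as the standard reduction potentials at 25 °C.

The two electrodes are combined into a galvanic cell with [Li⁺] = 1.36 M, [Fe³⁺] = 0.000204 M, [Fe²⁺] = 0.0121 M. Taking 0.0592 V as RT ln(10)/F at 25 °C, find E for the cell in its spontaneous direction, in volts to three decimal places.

Fe³⁺/Fe²⁺ is the cathode (higher E°), Li⁺/Li the anode: E°cell = +0.77 − (-3.07) = +3.84 V, n = 1.
Overall: Fe³⁺(aq) + Li(s) → Fe²⁺(aq) + Li⁺(aq)
Q = [Fe²⁺]·[Li⁺] / ([Fe³⁺]); log Q = 1.907.
E = E° − (0.0592/n) log Q = +3.84 − (0.0592/1)(1.907) = +3.727 V.

+3.727 V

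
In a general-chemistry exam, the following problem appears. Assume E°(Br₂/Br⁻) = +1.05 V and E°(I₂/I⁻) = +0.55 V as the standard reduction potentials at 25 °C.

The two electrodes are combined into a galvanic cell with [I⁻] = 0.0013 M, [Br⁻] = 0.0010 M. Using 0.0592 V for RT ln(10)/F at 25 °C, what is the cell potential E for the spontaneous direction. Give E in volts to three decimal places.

Br₂/Br⁻ is the cathode (higher E°), I₂/I⁻ the anode: E°cell = +1.05 − (+0.55) = +0.50 V, n = 2.
Overall: Br₂(l) + 2 I⁻(aq) → 2 Br⁻(aq) + I₂(s)
Q = [Br⁻]^2 / ([I⁻]^2); log Q = -0.228.
E = E° − (0.0592/n) log Q = +0.50 − (0.0592/2)(-0.228) = +0.507 V.

+0.507 V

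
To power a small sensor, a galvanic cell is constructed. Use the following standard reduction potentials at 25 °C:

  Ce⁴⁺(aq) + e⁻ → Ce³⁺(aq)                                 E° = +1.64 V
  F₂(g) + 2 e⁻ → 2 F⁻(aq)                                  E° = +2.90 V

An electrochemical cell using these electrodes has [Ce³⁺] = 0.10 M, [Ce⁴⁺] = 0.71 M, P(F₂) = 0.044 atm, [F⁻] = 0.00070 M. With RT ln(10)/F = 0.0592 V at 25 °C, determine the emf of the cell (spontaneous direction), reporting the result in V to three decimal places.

+1.356 V

F₂/F⁻ is the cathode (higher E°), Ce⁴⁺/Ce³⁺ the anode: E°cell = +2.90 − (+1.64) = +1.26 V, n = 2.
Overall: F₂(g) + 2 Ce³⁺(aq) → 2 F⁻(aq) + 2 Ce⁴⁺(aq)
Q = [F⁻]^2·[Ce⁴⁺]^2 / (P(F₂)·[Ce³⁺]^2); log Q = -3.251.
E = E° − (0.0592/n) log Q = +1.26 − (0.0592/2)(-3.251) = +1.356 V.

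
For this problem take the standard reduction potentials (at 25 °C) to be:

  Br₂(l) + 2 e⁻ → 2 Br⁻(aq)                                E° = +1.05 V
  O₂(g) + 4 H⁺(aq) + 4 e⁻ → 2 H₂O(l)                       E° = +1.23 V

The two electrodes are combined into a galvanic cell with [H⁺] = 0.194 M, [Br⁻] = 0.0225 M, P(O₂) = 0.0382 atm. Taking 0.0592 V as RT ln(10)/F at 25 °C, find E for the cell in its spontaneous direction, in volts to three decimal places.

O₂/H₂O is the cathode (higher E°), Br₂/Br⁻ the anode: E°cell = +1.23 − (+1.05) = +0.18 V, n = 4.
Overall: O₂(g) + 4 H⁺(aq) + 4 Br⁻(aq) → 2 H₂O(l) + 2 Br₂(l)
Q = 1 / (P(O₂)·[H⁺]^4·[Br⁻]^4); log Q = 10.858.
E = E° − (0.0592/n) log Q = +0.18 − (0.0592/4)(10.858) = +0.019 V.

+0.019 V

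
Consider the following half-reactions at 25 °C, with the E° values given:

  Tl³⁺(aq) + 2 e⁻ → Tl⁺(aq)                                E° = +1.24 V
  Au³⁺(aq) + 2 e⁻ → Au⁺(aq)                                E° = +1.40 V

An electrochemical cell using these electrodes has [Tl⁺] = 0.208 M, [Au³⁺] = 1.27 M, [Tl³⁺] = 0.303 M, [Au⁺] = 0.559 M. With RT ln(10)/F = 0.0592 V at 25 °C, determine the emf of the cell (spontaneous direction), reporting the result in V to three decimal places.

Au³⁺/Au⁺ is the cathode (higher E°), Tl³⁺/Tl⁺ the anode: E°cell = +1.40 − (+1.24) = +0.16 V, n = 2.
Overall: Au³⁺(aq) + Tl⁺(aq) → Au⁺(aq) + Tl³⁺(aq)
Q = [Au⁺]·[Tl³⁺] / ([Au³⁺]·[Tl⁺]); log Q = -0.193.
E = E° − (0.0592/n) log Q = +0.16 − (0.0592/2)(-0.193) = +0.166 V.

+0.166 V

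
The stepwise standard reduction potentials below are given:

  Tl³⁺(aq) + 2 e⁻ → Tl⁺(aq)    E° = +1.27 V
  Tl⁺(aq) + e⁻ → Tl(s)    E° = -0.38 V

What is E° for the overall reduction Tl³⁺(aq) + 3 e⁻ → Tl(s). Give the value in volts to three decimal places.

+0.720 V

Since ΔG° = −nFE° is additive over sequential reductions, n₃E°₃ = n₁E°₁ + n₂E°₂.
E°₃ = (2×+1.27 + 1×-0.38) / 3 = (+2.160) / 3 = +0.720 V.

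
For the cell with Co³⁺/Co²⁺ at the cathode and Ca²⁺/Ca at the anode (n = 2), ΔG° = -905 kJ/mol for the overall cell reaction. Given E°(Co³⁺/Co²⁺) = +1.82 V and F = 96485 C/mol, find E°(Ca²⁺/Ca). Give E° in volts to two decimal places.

-2.87 V

E°cell = −ΔG°/(nF) = −(-905×10³)/((2)(96485)) = +4.690 V.
Since Co³⁺/Co²⁺ is the cathode and Ca²⁺/Ca the anode, E°cell = E°(Co³⁺/Co²⁺) − E°(Ca²⁺/Ca).
So E°(Ca²⁺/Ca) = E°(Co³⁺/Co²⁺) − E°cell = (+1.82) − (+4.690) = -2.87 V.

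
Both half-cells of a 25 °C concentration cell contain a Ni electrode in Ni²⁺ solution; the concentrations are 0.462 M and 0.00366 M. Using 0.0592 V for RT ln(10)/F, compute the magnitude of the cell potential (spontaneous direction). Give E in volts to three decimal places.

+0.062 V

For a concentration cell E°cell = 0. The 0.462 M side is the cathode (reduction is favoured where [Ni²⁺] is higher).
With n = 2, E = −(0.0592/2) log([Ni²⁺]ₐₙ/[Ni²⁺]꜀ₐₜ) = −(0.0592/2) log(0.00366/0.462) = −(0.0592/2)(-2.101) = +0.062 V.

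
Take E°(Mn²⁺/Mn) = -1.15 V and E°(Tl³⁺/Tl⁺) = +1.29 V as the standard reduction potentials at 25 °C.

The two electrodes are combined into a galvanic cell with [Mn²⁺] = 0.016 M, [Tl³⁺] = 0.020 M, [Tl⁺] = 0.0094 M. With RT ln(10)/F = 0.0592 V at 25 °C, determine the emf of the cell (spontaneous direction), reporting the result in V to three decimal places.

Tl³⁺/Tl⁺ is the cathode (higher E°), Mn²⁺/Mn the anode: E°cell = +1.29 − (-1.15) = +2.44 V, n = 2.
Overall: Tl³⁺(aq) + Mn(s) → Tl⁺(aq) + Mn²⁺(aq)
Q = [Tl⁺]·[Mn²⁺] / ([Tl³⁺]); log Q = -2.124.
E = E° − (0.0592/n) log Q = +2.44 − (0.0592/2)(-2.124) = +2.503 V.

+2.503 V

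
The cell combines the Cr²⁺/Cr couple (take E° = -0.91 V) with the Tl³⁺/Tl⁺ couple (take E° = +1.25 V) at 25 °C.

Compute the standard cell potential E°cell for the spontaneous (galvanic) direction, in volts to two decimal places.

+2.16 V

The Tl³⁺/Tl⁺ couple has the higher reduction potential, so it is the cathode; Cr²⁺/Cr is oxidised at the anode.
E°cell = E°(cathode) − E°(anode) = (+1.25) − (-0.91) = +2.16 V.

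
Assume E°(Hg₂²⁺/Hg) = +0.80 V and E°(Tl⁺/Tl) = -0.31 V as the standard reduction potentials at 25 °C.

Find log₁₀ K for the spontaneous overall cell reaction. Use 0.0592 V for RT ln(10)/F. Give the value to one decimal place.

Cathode: Hg₂²⁺/Hg; anode: Tl⁺/Tl. E°cell = +1.11 V, n = 2.
log K = nE°cell / 0.0592 = (2)(+1.11) / 0.0592 = 37.5.

37.5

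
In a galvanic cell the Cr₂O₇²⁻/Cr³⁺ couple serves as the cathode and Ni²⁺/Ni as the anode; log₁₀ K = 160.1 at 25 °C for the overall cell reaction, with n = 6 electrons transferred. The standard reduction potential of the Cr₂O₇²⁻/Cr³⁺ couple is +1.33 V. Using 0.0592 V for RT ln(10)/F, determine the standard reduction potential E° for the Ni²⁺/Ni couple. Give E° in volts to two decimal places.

E°cell = (0.0592/n)·log K = (0.0592/6)(160.1) = +1.580 V.
Since Cr₂O₇²⁻/Cr³⁺ is the cathode and Ni²⁺/Ni the anode, E°cell = E°(Cr₂O₇²⁻/Cr³⁺) − E°(Ni²⁺/Ni).
So E°(Ni²⁺/Ni) = E°(Cr₂O₇²⁻/Cr³⁺) − E°cell = (+1.33) − (+1.580) = -0.25 V.

-0.25 V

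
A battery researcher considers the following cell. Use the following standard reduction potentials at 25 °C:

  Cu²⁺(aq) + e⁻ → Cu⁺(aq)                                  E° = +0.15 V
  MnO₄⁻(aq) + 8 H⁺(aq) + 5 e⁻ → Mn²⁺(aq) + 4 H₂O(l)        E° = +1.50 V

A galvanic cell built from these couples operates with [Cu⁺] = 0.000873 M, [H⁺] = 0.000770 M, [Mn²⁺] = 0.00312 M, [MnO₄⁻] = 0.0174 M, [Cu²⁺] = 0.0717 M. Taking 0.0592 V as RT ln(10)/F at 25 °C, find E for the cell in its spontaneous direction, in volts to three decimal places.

MnO₄⁻/Mn²⁺ is the cathode (higher E°), Cu²⁺/Cu⁺ the anode: E°cell = +1.50 − (+0.15) = +1.35 V, n = 5.
Overall: MnO₄⁻(aq) + 8 H⁺(aq) + 5 Cu⁺(aq) → Mn²⁺(aq) + 4 H₂O(l) + 5 Cu²⁺(aq)
Q = [Mn²⁺]·[Cu²⁺]^5 / ([MnO₄⁻]·[H⁺]^8·[Cu⁺]^5); log Q = 33.734.
E = E° − (0.0592/n) log Q = +1.35 − (0.0592/5)(33.734) = +0.951 V.

+0.951 V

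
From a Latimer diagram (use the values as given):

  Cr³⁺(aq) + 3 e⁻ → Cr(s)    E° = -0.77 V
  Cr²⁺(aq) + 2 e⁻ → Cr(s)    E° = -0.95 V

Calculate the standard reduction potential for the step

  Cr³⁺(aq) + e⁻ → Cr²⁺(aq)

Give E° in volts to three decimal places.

-0.410 V

Sequential free energies add, so n₃E°₃ = n₁E°₁ + n₂E°₂.
With n₃ = 3, and the known step contributing 2×(-0.95) V, the unknown satisfies 1·E° = 3×(-0.77) − 2×(-0.95) = -0.410.
E° = -0.410 / 1 = -0.410 V.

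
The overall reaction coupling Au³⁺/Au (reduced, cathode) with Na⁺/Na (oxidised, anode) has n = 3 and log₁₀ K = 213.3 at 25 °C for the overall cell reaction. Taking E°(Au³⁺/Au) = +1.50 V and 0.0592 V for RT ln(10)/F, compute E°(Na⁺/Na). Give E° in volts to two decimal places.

E°cell = (0.0592/n)·log K = (0.0592/3)(213.3) = +4.209 V.
Since Au³⁺/Au is the cathode and Na⁺/Na the anode, E°cell = E°(Au³⁺/Au) − E°(Na⁺/Na).
So E°(Na⁺/Na) = E°(Au³⁺/Au) − E°cell = (+1.50) − (+4.209) = -2.71 V.

-2.71 V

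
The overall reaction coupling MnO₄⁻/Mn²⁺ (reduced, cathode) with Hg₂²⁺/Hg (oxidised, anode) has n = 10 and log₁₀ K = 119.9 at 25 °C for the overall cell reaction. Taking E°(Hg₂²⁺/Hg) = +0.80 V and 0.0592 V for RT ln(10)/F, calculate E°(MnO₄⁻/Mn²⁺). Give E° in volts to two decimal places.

E°cell = (0.0592/n)·log K = (0.0592/10)(119.9) = +0.710 V.
Since MnO₄⁻/Mn²⁺ is the cathode and Hg₂²⁺/Hg the anode, E°cell = E°(MnO₄⁻/Mn²⁺) − E°(Hg₂²⁺/Hg).
So E°(MnO₄⁻/Mn²⁺) = E°cell + E°(Hg₂²⁺/Hg) = +0.710 + (+0.80) = +1.51 V.

+1.51 V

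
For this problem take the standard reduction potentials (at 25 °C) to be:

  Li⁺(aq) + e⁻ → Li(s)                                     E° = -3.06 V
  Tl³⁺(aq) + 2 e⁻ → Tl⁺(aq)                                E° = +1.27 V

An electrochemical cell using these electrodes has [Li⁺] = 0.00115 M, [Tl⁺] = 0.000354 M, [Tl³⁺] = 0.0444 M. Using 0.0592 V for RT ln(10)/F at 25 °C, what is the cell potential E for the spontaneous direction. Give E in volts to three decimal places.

Tl³⁺/Tl⁺ is the cathode (higher E°), Li⁺/Li the anode: E°cell = +1.27 − (-3.06) = +4.33 V, n = 2.
Overall: Tl³⁺(aq) + 2 Li(s) → Tl⁺(aq) + 2 Li⁺(aq)
Q = [Tl⁺]·[Li⁺]^2 / ([Tl³⁺]); log Q = -7.977.
E = E° − (0.0592/n) log Q = +4.33 − (0.0592/2)(-7.977) = +4.566 V.

+4.566 V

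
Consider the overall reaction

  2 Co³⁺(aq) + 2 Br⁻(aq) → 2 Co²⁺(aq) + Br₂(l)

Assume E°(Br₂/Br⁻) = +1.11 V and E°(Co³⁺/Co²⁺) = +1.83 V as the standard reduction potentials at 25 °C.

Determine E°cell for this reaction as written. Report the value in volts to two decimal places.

+0.72 V

The Co³⁺/Co²⁺ couple has the higher reduction potential, so it is the cathode; Br₂/Br⁻ is oxidised at the anode.
E°cell = E°(cathode) − E°(anode) = (+1.83) − (+1.11) = +0.72 V.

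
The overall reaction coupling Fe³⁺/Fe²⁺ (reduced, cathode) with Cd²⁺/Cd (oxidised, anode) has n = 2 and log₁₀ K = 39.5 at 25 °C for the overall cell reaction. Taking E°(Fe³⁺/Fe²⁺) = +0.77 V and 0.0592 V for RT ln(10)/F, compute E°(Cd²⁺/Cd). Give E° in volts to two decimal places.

-0.40 V

E°cell = (0.0592/n)·log K = (0.0592/2)(39.5) = +1.169 V.
Since Fe³⁺/Fe²⁺ is the cathode and Cd²⁺/Cd the anode, E°cell = E°(Fe³⁺/Fe²⁺) − E°(Cd²⁺/Cd).
So E°(Cd²⁺/Cd) = E°(Fe³⁺/Fe²⁺) − E°cell = (+0.77) − (+1.169) = -0.40 V.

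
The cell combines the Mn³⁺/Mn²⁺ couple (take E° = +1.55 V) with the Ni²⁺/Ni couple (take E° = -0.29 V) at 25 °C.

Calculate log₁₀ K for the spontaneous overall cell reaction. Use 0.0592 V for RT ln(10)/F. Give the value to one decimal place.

Cathode: Mn³⁺/Mn²⁺; anode: Ni²⁺/Ni. E°cell = +1.84 V, n = 2.
log K = nE°cell / 0.0592 = (2)(+1.84) / 0.0592 = 62.2.

62.2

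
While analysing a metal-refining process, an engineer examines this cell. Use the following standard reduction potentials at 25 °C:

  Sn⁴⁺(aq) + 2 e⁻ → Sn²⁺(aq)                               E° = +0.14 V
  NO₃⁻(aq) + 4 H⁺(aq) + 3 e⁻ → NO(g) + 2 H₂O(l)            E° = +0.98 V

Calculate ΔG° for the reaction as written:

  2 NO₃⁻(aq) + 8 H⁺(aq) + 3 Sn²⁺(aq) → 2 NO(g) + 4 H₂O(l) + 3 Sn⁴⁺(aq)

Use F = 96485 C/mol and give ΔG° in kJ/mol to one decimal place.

-486.3 kJ/mol

As written, NO₃⁻/NO is reduced (cathode) and Sn⁴⁺/Sn²⁺ is oxidised (anode), so E°cell = (+0.98) − (+0.14) = +0.84 V.
Balancing electrons gives n = 6.
ΔG° = −nFE° = −(6)(96485)(+0.84) = -486,284 J = -486.3 kJ/mol.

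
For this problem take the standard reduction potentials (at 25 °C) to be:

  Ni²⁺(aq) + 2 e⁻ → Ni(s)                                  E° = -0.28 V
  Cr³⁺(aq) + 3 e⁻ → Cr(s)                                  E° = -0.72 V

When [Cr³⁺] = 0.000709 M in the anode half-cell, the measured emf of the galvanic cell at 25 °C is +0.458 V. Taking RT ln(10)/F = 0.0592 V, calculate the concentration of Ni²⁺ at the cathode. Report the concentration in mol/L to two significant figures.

0.032 M

Ni²⁺/Ni is the cathode, Cr³⁺/Cr the anode: E°cell = +0.44 V, n = 6.
Overall reaction: 3 Ni²⁺(aq) + 2 Cr(s) → 3 Ni(s) + 2 Cr³⁺(aq); Q = [Cr³⁺]^2/[Ni²⁺]^3.
From E = E° − (0.0592/n) log Q: log Q = (E° − E)·n/0.0592 = (+0.44 − (+0.458))·6/0.0592 = -1.8243.
So 3·log[Ni²⁺] = 2·log(0.000709) − log Q = -6.2987 − (-1.8243) = -4.4744; log[Ni²⁺] = -4.4744 / 3 = -1.4915; [Ni²⁺] = 10^(-1.4915) ≈ 0.032 M.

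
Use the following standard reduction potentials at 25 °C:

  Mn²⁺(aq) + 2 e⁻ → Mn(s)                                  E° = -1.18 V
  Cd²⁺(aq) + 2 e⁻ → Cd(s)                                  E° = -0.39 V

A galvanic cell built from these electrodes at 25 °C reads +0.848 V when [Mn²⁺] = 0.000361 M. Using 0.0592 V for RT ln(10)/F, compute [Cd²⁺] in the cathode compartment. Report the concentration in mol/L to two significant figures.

0.033 M

Cd²⁺/Cd is the cathode, Mn²⁺/Mn the anode: E°cell = +0.79 V, n = 2.
Overall reaction: Cd²⁺(aq) + Mn(s) → Cd(s) + Mn²⁺(aq); Q = [Mn²⁺]^1/[Cd²⁺]^1.
From E = E° − (0.0592/n) log Q: log Q = (E° − E)·n/0.0592 = (+0.79 − (+0.848))·2/0.0592 = -1.9595.
So 1·log[Cd²⁺] = 1·log(0.000361) − log Q = -3.4425 − (-1.9595) = -1.4830; [Cd²⁺] = 10^(-1.4830) ≈ 0.033 M.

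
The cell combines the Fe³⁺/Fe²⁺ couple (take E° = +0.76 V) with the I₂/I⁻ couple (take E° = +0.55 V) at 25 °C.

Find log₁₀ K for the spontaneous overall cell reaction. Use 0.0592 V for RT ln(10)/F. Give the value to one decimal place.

7.1

Cathode: Fe³⁺/Fe²⁺; anode: I₂/I⁻. E°cell = +0.21 V, n = 2.
log K = nE°cell / 0.0592 = (2)(+0.21) / 0.0592 = 7.1.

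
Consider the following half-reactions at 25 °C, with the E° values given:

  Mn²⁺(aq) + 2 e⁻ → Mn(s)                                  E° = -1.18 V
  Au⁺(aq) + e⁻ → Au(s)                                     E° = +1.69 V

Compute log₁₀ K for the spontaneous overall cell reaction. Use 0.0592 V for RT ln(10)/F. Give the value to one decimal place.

Cathode: Au⁺/Au; anode: Mn²⁺/Mn. E°cell = +2.87 V, n = 2.
log K = nE°cell / 0.0592 = (2)(+2.87) / 0.0592 = 97.0.

97.0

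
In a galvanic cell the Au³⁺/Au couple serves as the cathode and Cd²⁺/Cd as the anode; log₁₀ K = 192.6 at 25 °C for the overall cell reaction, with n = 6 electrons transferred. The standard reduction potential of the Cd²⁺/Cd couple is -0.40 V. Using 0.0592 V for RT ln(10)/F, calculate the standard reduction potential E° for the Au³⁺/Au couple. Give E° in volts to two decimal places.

+1.50 V

E°cell = (0.0592/n)·log K = (0.0592/6)(192.6) = +1.900 V.
Since Au³⁺/Au is the cathode and Cd²⁺/Cd the anode, E°cell = E°(Au³⁺/Au) − E°(Cd²⁺/Cd).
So E°(Au³⁺/Au) = E°cell + E°(Cd²⁺/Cd) = +1.900 + (-0.40) = +1.50 V.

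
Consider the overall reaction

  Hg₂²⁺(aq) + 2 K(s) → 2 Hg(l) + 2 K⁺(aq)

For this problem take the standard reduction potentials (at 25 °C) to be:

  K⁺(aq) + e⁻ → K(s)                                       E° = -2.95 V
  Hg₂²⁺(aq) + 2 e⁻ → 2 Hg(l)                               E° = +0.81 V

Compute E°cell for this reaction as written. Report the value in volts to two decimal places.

The Hg₂²⁺/Hg couple has the higher reduction potential, so it is the cathode; K⁺/K is oxidised at the anode.
E°cell = E°(cathode) − E°(anode) = (+0.81) − (-2.95) = +3.76 V.

+3.76 V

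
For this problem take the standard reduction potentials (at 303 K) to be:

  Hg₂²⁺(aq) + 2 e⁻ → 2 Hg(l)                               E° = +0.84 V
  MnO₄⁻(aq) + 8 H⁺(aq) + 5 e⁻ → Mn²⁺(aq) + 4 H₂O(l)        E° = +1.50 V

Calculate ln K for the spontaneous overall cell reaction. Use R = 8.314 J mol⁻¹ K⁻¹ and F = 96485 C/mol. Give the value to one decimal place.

252.8

Cathode: MnO₄⁻/Mn²⁺; anode: Hg₂²⁺/Hg. E°cell = (+1.50) − (+0.84) = +0.66 V, with n = 10.
ΔG° = −nFE° = −RT ln K, so ln K = nFE°/(RT) = (10)(96485)(+0.66) / ((8.314)(303)) = 252.785.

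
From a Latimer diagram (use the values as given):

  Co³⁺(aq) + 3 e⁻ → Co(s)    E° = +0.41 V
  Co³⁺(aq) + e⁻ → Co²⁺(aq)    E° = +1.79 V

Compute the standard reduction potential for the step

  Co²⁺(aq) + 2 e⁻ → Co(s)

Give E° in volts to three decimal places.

-0.280 V

Sequential free energies add, so n₃E°₃ = n₁E°₁ + n₂E°₂.
With n₃ = 3, and the known step contributing 1×(+1.79) V, the unknown satisfies 2·E° = 3×(+0.41) − 1×(+1.79) = -0.560.
E° = -0.560 / 2 = -0.280 V.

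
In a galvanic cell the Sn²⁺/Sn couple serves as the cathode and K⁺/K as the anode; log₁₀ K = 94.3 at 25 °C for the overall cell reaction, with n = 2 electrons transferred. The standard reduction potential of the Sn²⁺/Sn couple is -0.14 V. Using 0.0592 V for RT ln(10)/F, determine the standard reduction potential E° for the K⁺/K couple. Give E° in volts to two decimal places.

E°cell = (0.0592/n)·log K = (0.0592/2)(94.3) = +2.791 V.
Since Sn²⁺/Sn is the cathode and K⁺/K the anode, E°cell = E°(Sn²⁺/Sn) − E°(K⁺/K).
So E°(K⁺/K) = E°(Sn²⁺/Sn) − E°cell = (-0.14) − (+2.791) = -2.93 V.

-2.93 V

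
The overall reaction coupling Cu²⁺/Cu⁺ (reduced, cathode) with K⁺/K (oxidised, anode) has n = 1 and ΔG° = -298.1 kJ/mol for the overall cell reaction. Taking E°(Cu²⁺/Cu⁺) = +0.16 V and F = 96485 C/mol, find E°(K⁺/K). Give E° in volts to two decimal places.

-2.93 V

E°cell = −ΔG°/(nF) = −(-298.1×10³)/((1)(96485)) = +3.090 V.
Since Cu²⁺/Cu⁺ is the cathode and K⁺/K the anode, E°cell = E°(Cu²⁺/Cu⁺) − E°(K⁺/K).
So E°(K⁺/K) = E°(Cu²⁺/Cu⁺) − E°cell = (+0.16) − (+3.090) = -2.93 V.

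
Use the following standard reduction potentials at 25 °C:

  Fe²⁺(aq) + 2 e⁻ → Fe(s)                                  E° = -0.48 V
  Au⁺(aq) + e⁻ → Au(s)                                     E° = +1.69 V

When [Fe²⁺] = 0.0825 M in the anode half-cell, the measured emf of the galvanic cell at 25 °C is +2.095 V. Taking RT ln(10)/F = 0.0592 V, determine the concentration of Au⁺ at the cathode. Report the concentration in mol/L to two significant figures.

Au⁺/Au is the cathode, Fe²⁺/Fe the anode: E°cell = +2.17 V, n = 2.
Overall reaction: 2 Au⁺(aq) + Fe(s) → 2 Au(s) + Fe²⁺(aq); Q = [Fe²⁺]^1/[Au⁺]^2.
From E = E° − (0.0592/n) log Q: log Q = (E° − E)·n/0.0592 = (+2.17 − (+2.095))·2/0.0592 = 2.5338.
So 2·log[Au⁺] = 1·log(0.0825) − log Q = -1.0835 − (2.5338) = -3.6173; log[Au⁺] = -3.6173 / 2 = -1.8087; [Au⁺] = 10^(-1.8087) ≈ 0.016 M.

0.016 M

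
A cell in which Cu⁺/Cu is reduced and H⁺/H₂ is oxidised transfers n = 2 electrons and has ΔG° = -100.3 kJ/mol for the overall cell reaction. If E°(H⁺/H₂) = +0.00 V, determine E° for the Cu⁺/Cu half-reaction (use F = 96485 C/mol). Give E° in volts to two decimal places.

E°cell = −ΔG°/(nF) = −(-100.3×10³)/((2)(96485)) = +0.520 V.
Since Cu⁺/Cu is the cathode and H⁺/H₂ the anode, E°cell = E°(Cu⁺/Cu) − E°(H⁺/H₂).
So E°(Cu⁺/Cu) = E°cell + E°(H⁺/H₂) = +0.520 + (+0.00) = +0.52 V.

+0.52 V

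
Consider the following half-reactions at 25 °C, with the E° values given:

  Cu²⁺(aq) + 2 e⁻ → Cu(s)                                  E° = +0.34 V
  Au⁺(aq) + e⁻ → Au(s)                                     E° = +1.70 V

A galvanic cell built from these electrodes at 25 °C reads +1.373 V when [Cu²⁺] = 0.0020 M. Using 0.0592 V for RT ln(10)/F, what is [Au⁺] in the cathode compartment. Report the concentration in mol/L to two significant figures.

Au⁺/Au is the cathode, Cu²⁺/Cu the anode: E°cell = +1.36 V, n = 2.
Overall reaction: 2 Au⁺(aq) + Cu(s) → 2 Au(s) + Cu²⁺(aq); Q = [Cu²⁺]^1/[Au⁺]^2.
From E = E° − (0.0592/n) log Q: log Q = (E° − E)·n/0.0592 = (+1.36 − (+1.373))·2/0.0592 = -0.4392.
So 2·log[Au⁺] = 1·log(0.002) − log Q = -2.6990 − (-0.4392) = -2.2598; log[Au⁺] = -2.2598 / 2 = -1.1299; [Au⁺] = 10^(-1.1299) ≈ 0.074 M.

0.074 M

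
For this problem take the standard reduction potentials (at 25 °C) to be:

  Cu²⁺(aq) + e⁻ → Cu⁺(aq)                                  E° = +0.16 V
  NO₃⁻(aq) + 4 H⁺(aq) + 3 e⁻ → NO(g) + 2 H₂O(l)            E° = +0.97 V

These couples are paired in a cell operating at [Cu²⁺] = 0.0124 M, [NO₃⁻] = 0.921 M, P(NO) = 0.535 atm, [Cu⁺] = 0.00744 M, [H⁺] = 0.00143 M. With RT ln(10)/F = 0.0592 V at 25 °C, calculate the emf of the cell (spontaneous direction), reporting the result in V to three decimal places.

+0.577 V

NO₃⁻/NO is the cathode (higher E°), Cu²⁺/Cu⁺ the anode: E°cell = +0.97 − (+0.16) = +0.81 V, n = 3.
Overall: NO₃⁻(aq) + 4 H⁺(aq) + 3 Cu⁺(aq) → NO(g) + 2 H₂O(l) + 3 Cu²⁺(aq)
Q = P(NO)·[Cu²⁺]^3 / ([NO₃⁻]·[H⁺]^4·[Cu⁺]^3); log Q = 11.808.
E = E° − (0.0592/n) log Q = +0.81 − (0.0592/3)(11.808) = +0.577 V.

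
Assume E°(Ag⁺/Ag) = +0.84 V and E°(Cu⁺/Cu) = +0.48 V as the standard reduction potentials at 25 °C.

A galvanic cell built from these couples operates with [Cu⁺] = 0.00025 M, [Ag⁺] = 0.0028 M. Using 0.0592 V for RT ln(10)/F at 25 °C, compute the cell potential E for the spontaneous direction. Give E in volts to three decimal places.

Ag⁺/Ag is the cathode (higher E°), Cu⁺/Cu the anode: E°cell = +0.84 − (+0.48) = +0.36 V, n = 1.
Overall: Ag⁺(aq) + Cu(s) → Ag(s) + Cu⁺(aq)
Q = [Cu⁺] / ([Ag⁺]); log Q = -1.049.
E = E° − (0.0592/n) log Q = +0.36 − (0.0592/1)(-1.049) = +0.422 V.

+0.422 V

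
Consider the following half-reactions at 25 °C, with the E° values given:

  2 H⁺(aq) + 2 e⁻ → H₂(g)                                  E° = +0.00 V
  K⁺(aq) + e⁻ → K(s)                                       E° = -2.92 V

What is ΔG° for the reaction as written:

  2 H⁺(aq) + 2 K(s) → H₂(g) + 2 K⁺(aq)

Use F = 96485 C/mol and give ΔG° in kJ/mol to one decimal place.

As written, H⁺/H₂ is reduced (cathode) and K⁺/K is oxidised (anode), so E°cell = (+0.00) − (-2.92) = +2.92 V.
Balancing electrons gives n = 2.
ΔG° = −nFE° = −(2)(96485)(+2.92) = -563,472 J = -563.5 kJ/mol.

-563.5 kJ/mol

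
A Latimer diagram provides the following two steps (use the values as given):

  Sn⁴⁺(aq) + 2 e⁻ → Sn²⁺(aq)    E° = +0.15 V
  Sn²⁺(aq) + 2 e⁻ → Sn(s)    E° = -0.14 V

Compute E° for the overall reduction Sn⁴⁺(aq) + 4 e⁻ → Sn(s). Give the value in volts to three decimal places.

Adding the free-energy changes (−nFE°) of the two steps gives −n₃FE°₃ = −n₁FE°₁ − n₂FE°₂.
E°₃ = (2×+0.15 + 2×-0.14) / 4 = (+0.020) / 4 = +0.005 V.

+0.005 V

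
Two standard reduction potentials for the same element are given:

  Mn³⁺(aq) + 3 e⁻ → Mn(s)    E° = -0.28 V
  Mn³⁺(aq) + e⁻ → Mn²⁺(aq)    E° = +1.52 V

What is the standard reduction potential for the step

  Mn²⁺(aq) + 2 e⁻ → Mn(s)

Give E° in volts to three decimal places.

Sequential free energies add, so n₃E°₃ = n₁E°₁ + n₂E°₂.
With n₃ = 3, and the known step contributing 1×(+1.52) V, the unknown satisfies 2·E° = 3×(-0.28) − 1×(+1.52) = -2.360.
E° = -2.360 / 2 = -1.180 V.

-1.180 V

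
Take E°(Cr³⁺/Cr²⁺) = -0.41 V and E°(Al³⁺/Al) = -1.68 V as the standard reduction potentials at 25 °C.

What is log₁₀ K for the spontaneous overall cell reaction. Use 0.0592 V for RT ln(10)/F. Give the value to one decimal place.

Cathode: Cr³⁺/Cr²⁺; anode: Al³⁺/Al. E°cell = +1.27 V, n = 3.
log K = nE°cell / 0.0592 = (3)(+1.27) / 0.0592 = 64.4.

64.4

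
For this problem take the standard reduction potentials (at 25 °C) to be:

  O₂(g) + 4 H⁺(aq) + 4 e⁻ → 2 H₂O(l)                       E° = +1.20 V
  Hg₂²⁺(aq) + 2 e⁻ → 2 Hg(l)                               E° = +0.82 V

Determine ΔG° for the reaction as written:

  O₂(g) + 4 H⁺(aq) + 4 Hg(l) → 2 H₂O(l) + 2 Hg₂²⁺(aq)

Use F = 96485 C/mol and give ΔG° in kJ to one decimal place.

-146.7 kJ

As written, O₂/H₂O is reduced (cathode) and Hg₂²⁺/Hg is oxidised (anode), so E°cell = (+1.20) − (+0.82) = +0.38 V.
Balancing electrons gives n = 4.
ΔG° = −nFE° = −(4)(96485)(+0.38) = -146,657 J = -146.7 kJ.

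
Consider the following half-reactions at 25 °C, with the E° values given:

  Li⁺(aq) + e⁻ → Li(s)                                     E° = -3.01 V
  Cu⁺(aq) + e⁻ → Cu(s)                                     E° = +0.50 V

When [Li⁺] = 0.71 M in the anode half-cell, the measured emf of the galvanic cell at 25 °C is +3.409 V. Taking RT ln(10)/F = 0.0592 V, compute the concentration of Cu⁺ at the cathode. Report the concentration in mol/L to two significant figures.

Cu⁺/Cu is the cathode, Li⁺/Li the anode: E°cell = +3.51 V, n = 1.
Overall reaction: Cu⁺(aq) + Li(s) → Cu(s) + Li⁺(aq); Q = [Li⁺]^1/[Cu⁺]^1.
From E = E° − (0.0592/n) log Q: log Q = (E° − E)·n/0.0592 = (+3.51 − (+3.409))·1/0.0592 = 1.7061.
So 1·log[Cu⁺] = 1·log(0.71) − log Q = -0.1487 − (1.7061) = -1.8548; [Cu⁺] = 10^(-1.8548) ≈ 0.014 M.

0.014 M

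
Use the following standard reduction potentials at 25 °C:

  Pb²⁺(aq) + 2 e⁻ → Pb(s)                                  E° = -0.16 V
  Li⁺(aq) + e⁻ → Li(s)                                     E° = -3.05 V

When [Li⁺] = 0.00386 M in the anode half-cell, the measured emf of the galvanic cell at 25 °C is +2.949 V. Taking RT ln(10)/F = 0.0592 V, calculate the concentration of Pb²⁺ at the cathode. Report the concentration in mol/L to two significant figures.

0.0015 M

Pb²⁺/Pb is the cathode, Li⁺/Li the anode: E°cell = +2.89 V, n = 2.
Overall reaction: Pb²⁺(aq) + 2 Li(s) → Pb(s) + 2 Li⁺(aq); Q = [Li⁺]^2/[Pb²⁺]^1.
From E = E° − (0.0592/n) log Q: log Q = (E° − E)·n/0.0592 = (+2.89 − (+2.949))·2/0.0592 = -1.9932.
So 1·log[Pb²⁺] = 2·log(0.00386) − log Q = -4.8268 − (-1.9932) = -2.8336; [Pb²⁺] = 10^(-2.8336) ≈ 0.0015 M.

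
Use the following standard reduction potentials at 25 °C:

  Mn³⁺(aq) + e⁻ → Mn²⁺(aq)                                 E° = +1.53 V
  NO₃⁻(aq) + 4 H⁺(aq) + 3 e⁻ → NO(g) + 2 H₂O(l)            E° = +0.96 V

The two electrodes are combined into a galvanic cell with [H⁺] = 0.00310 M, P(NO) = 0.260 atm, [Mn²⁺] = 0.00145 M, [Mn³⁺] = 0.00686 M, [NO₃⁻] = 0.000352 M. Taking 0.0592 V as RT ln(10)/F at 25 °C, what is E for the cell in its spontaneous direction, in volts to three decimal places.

+0.865 V

Mn³⁺/Mn²⁺ is the cathode (higher E°), NO₃⁻/NO the anode: E°cell = +1.53 − (+0.96) = +0.57 V, n = 3.
Overall: 3 Mn³⁺(aq) + NO(g) + 2 H₂O(l) → 3 Mn²⁺(aq) + NO₃⁻(aq) + 4 H⁺(aq)
Q = [Mn²⁺]^3·[NO₃⁻]·[H⁺]^4 / ([Mn³⁺]^3·P(NO)); log Q = -14.928.
E = E° − (0.0592/n) log Q = +0.57 − (0.0592/3)(-14.928) = +0.865 V.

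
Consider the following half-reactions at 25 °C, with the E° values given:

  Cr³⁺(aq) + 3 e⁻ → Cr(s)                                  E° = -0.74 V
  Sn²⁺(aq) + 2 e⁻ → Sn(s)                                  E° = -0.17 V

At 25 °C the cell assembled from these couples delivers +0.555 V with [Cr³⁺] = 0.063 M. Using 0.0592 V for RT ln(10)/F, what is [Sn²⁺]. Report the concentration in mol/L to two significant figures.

Sn²⁺/Sn is the cathode, Cr³⁺/Cr the anode: E°cell = +0.57 V, n = 6.
Overall reaction: 3 Sn²⁺(aq) + 2 Cr(s) → 3 Sn(s) + 2 Cr³⁺(aq); Q = [Cr³⁺]^2/[Sn²⁺]^3.
From E = E° − (0.0592/n) log Q: log Q = (E° − E)·n/0.0592 = (+0.57 − (+0.555))·6/0.0592 = 1.5203.
So 3·log[Sn²⁺] = 2·log(0.063) − log Q = -2.4013 − (1.5203) = -3.9216; log[Sn²⁺] = -3.9216 / 3 = -1.3072; [Sn²⁺] = 10^(-1.3072) ≈ 0.049 M.

0.049 M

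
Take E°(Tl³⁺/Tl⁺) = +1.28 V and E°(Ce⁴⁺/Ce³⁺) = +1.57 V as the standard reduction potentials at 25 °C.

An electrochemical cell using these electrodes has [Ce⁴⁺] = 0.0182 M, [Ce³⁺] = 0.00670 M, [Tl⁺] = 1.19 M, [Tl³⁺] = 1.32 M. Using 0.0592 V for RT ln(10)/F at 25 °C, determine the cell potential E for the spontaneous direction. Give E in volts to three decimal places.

Ce⁴⁺/Ce³⁺ is the cathode (higher E°), Tl³⁺/Tl⁺ the anode: E°cell = +1.57 − (+1.28) = +0.29 V, n = 2.
Overall: 2 Ce⁴⁺(aq) + Tl⁺(aq) → 2 Ce³⁺(aq) + Tl³⁺(aq)
Q = [Ce³⁺]^2·[Tl³⁺] / ([Ce⁴⁺]^2·[Tl⁺]); log Q = -0.823.
E = E° − (0.0592/n) log Q = +0.29 − (0.0592/2)(-0.823) = +0.314 V.

+0.314 V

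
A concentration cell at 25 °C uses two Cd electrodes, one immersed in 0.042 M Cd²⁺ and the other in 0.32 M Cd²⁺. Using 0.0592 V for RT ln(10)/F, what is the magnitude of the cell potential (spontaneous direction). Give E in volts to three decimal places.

For a concentration cell E°cell = 0. The 0.32 M side is the cathode (reduction is favoured where [Cd²⁺] is higher).
With n = 2, E = −(0.0592/2) log([Cd²⁺]ₐₙ/[Cd²⁺]꜀ₐₜ) = −(0.0592/2) log(0.042/0.32) = −(0.0592/2)(-0.882) = +0.026 V.

+0.026 V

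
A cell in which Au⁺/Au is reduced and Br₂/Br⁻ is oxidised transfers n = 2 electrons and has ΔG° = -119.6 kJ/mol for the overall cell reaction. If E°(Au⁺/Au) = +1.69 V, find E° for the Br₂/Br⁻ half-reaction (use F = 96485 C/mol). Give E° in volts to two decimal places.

+1.07 V

E°cell = −ΔG°/(nF) = −(-119.6×10³)/((2)(96485)) = +0.620 V.
Since Au⁺/Au is the cathode and Br₂/Br⁻ the anode, E°cell = E°(Au⁺/Au) − E°(Br₂/Br⁻).
So E°(Br₂/Br⁻) = E°(Au⁺/Au) − E°cell = (+1.69) − (+0.620) = +1.07 V.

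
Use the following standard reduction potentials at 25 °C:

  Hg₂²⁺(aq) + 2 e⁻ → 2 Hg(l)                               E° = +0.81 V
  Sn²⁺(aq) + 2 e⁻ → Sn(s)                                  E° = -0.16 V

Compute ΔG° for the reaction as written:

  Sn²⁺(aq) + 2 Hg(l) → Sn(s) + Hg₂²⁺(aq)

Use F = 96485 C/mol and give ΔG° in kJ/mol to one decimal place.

+187.2 kJ/mol

As written, Sn²⁺/Sn is reduced (cathode) and Hg₂²⁺/Hg is oxidised (anode), so E°cell = (-0.16) − (+0.81) = -0.97 V.
Balancing electrons gives n = 2.
ΔG° = −nFE° = −(2)(96485)(-0.97) = 187,181 J = +187.2 kJ/mol.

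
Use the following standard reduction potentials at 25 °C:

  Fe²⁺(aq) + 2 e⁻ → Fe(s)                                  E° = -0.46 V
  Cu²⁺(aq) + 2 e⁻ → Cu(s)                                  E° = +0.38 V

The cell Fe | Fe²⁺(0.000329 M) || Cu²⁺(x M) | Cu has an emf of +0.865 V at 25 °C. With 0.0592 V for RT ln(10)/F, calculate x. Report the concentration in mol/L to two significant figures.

Cu²⁺/Cu is the cathode, Fe²⁺/Fe the anode: E°cell = +0.84 V, n = 2.
Overall reaction: Cu²⁺(aq) + Fe(s) → Cu(s) + Fe²⁺(aq); Q = [Fe²⁺]^1/[Cu²⁺]^1.
From E = E° − (0.0592/n) log Q: log Q = (E° − E)·n/0.0592 = (+0.84 − (+0.865))·2/0.0592 = -0.8446.
So 1·log[Cu²⁺] = 1·log(0.000329) − log Q = -3.4828 − (-0.8446) = -2.6382; [Cu²⁺] = 10^(-2.6382) ≈ 0.0023 M.

0.0023 M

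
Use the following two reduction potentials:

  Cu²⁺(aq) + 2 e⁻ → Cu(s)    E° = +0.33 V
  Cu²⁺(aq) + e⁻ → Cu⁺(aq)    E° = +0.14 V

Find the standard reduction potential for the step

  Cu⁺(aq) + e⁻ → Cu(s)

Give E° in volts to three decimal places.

+0.520 V

Sequential free energies add, so n₃E°₃ = n₁E°₁ + n₂E°₂.
With n₃ = 2, and the known step contributing 1×(+0.14) V, the unknown satisfies 1·E° = 2×(+0.33) − 1×(+0.14) = +0.520.
E° = +0.520 / 1 = +0.520 V.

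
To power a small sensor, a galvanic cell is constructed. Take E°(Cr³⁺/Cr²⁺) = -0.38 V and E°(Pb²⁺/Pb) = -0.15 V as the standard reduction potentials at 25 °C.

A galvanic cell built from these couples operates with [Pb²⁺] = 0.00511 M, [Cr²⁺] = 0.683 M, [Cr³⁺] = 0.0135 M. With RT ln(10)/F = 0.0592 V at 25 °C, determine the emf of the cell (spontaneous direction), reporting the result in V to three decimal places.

+0.263 V

Pb²⁺/Pb is the cathode (higher E°), Cr³⁺/Cr²⁺ the anode: E°cell = -0.15 − (-0.38) = +0.23 V, n = 2.
Overall: Pb²⁺(aq) + 2 Cr²⁺(aq) → Pb(s) + 2 Cr³⁺(aq)
Q = [Cr³⁺]^2 / ([Pb²⁺]·[Cr²⁺]^2); log Q = -1.117.
E = E° − (0.0592/n) log Q = +0.23 − (0.0592/2)(-1.117) = +0.263 V.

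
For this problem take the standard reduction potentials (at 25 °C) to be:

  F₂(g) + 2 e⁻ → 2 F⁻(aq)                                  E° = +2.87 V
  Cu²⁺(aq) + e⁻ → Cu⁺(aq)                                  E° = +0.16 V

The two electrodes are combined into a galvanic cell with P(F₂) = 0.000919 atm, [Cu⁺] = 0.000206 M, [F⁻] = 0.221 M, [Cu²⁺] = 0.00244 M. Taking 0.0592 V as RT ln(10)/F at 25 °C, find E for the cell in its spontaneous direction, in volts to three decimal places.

F₂/F⁻ is the cathode (higher E°), Cu²⁺/Cu⁺ the anode: E°cell = +2.87 − (+0.16) = +2.71 V, n = 2.
Overall: F₂(g) + 2 Cu⁺(aq) → 2 F⁻(aq) + 2 Cu²⁺(aq)
Q = [F⁻]^2·[Cu²⁺]^2 / (P(F₂)·[Cu⁺]^2); log Q = 3.873.
E = E° − (0.0592/n) log Q = +2.71 − (0.0592/2)(3.873) = +2.595 V.

+2.595 V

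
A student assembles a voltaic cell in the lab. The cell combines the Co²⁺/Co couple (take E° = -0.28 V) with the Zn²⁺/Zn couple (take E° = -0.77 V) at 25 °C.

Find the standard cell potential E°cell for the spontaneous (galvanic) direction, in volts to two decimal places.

+0.49 V

The Co²⁺/Co couple has the higher reduction potential, so it is the cathode; Zn²⁺/Zn is oxidised at the anode.
E°cell = E°(cathode) − E°(anode) = (-0.28) − (-0.77) = +0.49 V.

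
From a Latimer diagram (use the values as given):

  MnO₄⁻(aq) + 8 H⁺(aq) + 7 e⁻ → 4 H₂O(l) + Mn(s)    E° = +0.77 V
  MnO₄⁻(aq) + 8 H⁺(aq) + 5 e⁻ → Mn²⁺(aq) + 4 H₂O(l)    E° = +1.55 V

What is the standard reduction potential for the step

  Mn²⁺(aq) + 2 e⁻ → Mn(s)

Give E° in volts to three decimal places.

Sequential free energies add, so n₃E°₃ = n₁E°₁ + n₂E°₂.
With n₃ = 7, and the known step contributing 5×(+1.55) V, the unknown satisfies 2·E° = 7×(+0.77) − 5×(+1.55) = -2.360.
E° = -2.360 / 2 = -1.180 V.

-1.180 V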